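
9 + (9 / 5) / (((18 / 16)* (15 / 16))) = 803 / 75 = 10.71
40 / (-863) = -40 / 863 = -0.05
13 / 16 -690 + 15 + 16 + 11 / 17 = -178851 / 272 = -657.54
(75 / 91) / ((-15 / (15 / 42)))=-25 / 1274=-0.02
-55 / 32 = -1.72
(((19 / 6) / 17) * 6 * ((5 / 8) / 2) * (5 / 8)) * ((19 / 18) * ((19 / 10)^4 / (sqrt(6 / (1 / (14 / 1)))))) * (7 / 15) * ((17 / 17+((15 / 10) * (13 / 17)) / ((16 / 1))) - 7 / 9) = 67699022759 * sqrt(21) / 6903595008000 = 0.04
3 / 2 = 1.50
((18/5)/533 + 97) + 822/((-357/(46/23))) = 29303817/317135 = 92.40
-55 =-55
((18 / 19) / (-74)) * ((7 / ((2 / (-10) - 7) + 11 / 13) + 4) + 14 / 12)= -4317 / 82954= -0.05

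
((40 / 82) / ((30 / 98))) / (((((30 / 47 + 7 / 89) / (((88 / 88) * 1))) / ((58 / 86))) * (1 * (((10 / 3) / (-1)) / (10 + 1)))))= -130768946 / 26436185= -4.95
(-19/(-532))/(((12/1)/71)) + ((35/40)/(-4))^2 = 5573/21504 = 0.26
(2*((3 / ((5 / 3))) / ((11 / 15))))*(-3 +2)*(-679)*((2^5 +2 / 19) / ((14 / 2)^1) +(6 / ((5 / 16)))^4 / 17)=59204016628524 / 2220625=26660970.06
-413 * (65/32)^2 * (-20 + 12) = 1744925/128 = 13632.23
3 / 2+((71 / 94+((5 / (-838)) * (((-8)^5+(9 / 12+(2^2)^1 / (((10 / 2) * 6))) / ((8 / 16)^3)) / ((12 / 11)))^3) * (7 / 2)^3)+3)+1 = 318289726875660176172193 / 45939830400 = 6928404482652.60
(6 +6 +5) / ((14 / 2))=17 / 7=2.43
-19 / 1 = -19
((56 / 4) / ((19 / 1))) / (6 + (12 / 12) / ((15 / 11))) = 210 / 1919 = 0.11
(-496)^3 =-122023936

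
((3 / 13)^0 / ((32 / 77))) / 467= 77 / 14944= 0.01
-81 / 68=-1.19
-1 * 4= -4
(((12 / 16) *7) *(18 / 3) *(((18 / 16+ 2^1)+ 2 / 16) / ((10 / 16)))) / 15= 10.92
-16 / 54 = -8 / 27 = -0.30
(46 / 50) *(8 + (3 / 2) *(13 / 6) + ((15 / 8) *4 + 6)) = 2277 / 100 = 22.77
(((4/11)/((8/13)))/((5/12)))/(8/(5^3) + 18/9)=325/473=0.69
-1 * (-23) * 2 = 46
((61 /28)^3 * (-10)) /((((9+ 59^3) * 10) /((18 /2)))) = -2042829 /4508677376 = -0.00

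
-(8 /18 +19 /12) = -73 /36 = -2.03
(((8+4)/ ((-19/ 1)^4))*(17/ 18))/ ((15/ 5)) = 34/ 1172889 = 0.00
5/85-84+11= -1240/17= -72.94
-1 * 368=-368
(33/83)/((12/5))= 55/332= 0.17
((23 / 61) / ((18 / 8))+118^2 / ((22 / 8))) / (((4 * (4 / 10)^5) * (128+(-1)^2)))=23889153125 / 24928992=958.29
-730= -730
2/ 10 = 1/ 5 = 0.20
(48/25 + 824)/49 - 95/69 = 1308337/84525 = 15.48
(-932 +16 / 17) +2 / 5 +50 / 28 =-1105359 / 1190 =-928.87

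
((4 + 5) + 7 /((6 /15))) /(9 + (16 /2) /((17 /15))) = 901 /546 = 1.65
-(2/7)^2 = -4/49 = -0.08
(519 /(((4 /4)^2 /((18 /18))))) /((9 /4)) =692 /3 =230.67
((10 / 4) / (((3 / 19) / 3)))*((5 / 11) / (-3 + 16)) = 475 / 286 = 1.66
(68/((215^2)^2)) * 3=204/2136750625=0.00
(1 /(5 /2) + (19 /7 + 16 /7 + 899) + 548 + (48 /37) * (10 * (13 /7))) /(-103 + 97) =-956029 /3885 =-246.08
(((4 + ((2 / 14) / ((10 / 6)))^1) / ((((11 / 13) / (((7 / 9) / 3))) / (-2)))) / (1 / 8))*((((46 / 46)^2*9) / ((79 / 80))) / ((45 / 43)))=-1860352 / 10665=-174.44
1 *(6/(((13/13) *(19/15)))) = 90/19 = 4.74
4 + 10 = 14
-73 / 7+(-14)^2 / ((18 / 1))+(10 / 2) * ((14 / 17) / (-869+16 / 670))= 0.46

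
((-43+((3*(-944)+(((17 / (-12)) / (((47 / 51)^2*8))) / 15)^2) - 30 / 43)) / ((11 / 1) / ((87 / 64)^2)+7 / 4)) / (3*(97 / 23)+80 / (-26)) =-38.99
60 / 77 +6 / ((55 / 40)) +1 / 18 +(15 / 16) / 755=5.20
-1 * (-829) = 829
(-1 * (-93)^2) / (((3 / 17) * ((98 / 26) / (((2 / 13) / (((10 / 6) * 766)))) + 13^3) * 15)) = -49011 / 502130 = -0.10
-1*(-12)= 12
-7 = -7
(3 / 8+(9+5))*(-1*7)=-805 / 8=-100.62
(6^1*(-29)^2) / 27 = 1682 / 9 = 186.89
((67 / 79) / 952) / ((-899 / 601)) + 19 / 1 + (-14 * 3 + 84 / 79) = -1483224851 / 67611992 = -21.94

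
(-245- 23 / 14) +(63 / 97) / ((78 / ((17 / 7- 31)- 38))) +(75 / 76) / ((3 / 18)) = -40465143 / 167713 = -241.28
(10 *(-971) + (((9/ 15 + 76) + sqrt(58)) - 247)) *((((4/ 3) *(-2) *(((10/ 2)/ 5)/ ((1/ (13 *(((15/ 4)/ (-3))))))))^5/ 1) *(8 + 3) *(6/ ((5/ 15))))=-8070751385840000/ 27 + 816844600000 *sqrt(58)/ 27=-298686314174209.25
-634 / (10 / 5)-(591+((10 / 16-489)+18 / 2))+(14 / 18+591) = 11747 / 72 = 163.15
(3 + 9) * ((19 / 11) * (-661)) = -150708 / 11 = -13700.73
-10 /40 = -1 /4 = -0.25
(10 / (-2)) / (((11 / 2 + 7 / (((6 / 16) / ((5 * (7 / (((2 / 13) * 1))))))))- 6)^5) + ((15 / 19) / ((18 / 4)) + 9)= 5613621466480991026558951 / 611809605333492330095949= 9.18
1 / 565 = 0.00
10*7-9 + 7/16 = 983/16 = 61.44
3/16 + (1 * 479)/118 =4009/944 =4.25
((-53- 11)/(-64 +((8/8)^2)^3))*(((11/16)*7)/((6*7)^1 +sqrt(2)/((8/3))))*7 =137984/169317- 1232*sqrt(2)/169317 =0.80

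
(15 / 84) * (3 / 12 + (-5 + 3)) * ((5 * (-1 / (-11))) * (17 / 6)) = -425 / 1056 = -0.40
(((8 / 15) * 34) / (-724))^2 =4624 / 7371225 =0.00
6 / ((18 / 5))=5 / 3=1.67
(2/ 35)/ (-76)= -1/ 1330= -0.00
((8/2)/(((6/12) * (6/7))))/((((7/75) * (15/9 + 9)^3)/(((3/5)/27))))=15/8192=0.00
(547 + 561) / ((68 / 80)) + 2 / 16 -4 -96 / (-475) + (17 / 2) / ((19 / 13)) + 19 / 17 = 84418631 / 64600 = 1306.79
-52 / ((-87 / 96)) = 1664 / 29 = 57.38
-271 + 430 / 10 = -228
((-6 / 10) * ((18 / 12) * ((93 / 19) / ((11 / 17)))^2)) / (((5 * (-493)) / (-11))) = -1323297 / 5757950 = -0.23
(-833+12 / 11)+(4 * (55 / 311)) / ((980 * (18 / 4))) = -1255068559 / 1508661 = -831.91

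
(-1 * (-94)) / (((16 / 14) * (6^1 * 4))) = 329 / 96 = 3.43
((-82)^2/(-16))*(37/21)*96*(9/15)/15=-497576/175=-2843.29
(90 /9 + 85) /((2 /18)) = 855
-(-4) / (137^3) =4 / 2571353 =0.00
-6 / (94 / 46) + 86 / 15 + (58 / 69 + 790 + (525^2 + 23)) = 276441.64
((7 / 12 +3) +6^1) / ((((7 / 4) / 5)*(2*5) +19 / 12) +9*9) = 115 / 1033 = 0.11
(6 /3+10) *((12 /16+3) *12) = 540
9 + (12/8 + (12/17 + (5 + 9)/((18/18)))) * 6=1806/17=106.24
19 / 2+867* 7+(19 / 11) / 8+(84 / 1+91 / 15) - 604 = 7345513 / 1320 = 5564.78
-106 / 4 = -53 / 2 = -26.50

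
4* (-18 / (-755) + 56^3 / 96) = 16573976 / 2265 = 7317.43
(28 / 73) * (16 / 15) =448 / 1095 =0.41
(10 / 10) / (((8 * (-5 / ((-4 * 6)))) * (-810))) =-1 / 1350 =-0.00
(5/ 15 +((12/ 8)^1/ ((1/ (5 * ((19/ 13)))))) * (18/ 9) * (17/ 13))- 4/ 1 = 12676/ 507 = 25.00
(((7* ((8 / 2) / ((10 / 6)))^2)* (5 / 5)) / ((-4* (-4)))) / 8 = 63 / 200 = 0.32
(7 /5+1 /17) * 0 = 0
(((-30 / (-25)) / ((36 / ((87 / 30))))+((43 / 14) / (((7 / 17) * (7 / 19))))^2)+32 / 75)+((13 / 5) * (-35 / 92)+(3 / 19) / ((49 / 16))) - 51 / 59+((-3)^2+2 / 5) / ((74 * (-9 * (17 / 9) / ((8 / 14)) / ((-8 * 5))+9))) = 21450704068439517377 / 52491717475518300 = 408.65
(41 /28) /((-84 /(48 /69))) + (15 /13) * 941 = 47722282 /43953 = 1085.76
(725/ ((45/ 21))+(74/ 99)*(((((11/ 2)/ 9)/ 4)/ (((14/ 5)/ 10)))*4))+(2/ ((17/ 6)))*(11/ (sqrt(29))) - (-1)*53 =132*sqrt(29)/ 493+222811/ 567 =394.41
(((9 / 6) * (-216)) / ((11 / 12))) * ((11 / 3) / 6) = -216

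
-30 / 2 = -15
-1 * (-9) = 9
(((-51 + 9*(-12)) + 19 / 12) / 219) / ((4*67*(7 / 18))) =-1889 / 273896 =-0.01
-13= -13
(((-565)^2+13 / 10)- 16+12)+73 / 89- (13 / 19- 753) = 5410784623 / 16910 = 319975.44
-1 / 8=-0.12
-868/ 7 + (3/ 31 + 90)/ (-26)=-102737/ 806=-127.47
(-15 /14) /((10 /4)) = -3 /7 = -0.43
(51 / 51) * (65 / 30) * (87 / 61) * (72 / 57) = 4524 / 1159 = 3.90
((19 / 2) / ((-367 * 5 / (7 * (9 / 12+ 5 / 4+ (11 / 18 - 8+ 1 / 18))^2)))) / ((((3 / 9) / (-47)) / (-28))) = -22403584 / 5505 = -4069.68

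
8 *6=48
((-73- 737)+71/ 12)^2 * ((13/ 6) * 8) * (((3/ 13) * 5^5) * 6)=290947503125/ 6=48491250520.83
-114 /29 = -3.93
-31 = -31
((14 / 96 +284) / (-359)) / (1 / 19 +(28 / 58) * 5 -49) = 7515089 / 441828480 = 0.02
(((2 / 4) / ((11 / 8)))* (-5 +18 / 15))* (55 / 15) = -76 / 15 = -5.07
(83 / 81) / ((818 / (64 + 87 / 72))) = 129895 / 1590192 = 0.08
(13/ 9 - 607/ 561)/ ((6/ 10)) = 3050/ 5049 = 0.60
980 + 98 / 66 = 32389 / 33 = 981.48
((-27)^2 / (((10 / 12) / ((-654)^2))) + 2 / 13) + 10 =24320787852 / 65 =374165966.95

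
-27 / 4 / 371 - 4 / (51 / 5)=-31057 / 75684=-0.41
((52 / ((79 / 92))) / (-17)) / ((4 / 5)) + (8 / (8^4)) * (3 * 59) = -2824049 / 687616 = -4.11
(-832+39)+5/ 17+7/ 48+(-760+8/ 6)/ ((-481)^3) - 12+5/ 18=-219106435968787/ 272424801168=-804.28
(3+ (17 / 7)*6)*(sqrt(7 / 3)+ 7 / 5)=123 / 5+ 41*sqrt(21) / 7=51.44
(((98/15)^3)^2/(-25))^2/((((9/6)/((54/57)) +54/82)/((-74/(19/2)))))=-19046644318491066410357030912/566477917327880859375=-33622924.63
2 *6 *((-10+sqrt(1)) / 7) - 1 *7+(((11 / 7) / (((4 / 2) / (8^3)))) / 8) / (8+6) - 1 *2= -1021 / 49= -20.84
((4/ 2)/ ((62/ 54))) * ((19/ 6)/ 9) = 19/ 31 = 0.61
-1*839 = -839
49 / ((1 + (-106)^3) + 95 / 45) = -441 / 10719116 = -0.00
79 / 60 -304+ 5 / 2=-300.18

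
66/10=33/5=6.60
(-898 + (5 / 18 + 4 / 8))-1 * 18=-8237 / 9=-915.22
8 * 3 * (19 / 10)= 228 / 5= 45.60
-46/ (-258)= 23/ 129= 0.18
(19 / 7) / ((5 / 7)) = 3.80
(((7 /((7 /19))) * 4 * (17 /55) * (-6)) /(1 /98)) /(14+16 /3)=-1139544 /1595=-714.45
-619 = -619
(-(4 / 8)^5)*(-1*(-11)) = -11 / 32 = -0.34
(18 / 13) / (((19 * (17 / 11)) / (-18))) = -3564 / 4199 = -0.85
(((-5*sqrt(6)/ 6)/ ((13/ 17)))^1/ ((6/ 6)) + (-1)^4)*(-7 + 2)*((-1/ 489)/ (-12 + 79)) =5/ 32763 - 425*sqrt(6)/ 2555514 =-0.00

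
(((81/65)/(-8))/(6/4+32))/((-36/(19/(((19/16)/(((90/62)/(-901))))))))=-81/24327901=-0.00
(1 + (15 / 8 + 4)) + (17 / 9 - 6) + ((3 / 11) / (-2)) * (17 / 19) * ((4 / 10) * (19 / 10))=52889 / 19800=2.67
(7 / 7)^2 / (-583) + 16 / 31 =9297 / 18073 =0.51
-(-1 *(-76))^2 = -5776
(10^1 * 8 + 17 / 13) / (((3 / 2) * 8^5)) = 1057 / 638976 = 0.00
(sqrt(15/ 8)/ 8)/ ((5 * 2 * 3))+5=sqrt(30)/ 960+5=5.01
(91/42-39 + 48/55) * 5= -11867/66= -179.80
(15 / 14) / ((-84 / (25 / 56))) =-0.01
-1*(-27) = 27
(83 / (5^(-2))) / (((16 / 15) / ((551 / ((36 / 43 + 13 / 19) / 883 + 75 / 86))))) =12372108473625 / 10086088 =1226650.86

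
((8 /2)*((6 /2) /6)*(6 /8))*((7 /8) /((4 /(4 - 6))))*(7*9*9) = -11907 /32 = -372.09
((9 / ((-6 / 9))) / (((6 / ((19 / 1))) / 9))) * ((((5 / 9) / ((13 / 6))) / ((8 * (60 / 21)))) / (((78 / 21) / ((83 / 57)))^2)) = -7088781 / 10686208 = -0.66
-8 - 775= -783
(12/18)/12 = 1/18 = 0.06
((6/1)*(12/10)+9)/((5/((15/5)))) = 9.72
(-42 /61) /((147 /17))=-0.08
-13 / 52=-1 / 4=-0.25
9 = 9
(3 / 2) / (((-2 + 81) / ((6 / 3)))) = 3 / 79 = 0.04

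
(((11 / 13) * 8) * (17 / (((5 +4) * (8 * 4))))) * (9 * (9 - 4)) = 935 / 52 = 17.98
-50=-50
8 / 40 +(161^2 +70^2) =154106 / 5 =30821.20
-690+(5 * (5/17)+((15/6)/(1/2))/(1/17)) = -10260/17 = -603.53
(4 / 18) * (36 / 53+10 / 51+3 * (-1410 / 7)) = -22834256 / 170289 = -134.09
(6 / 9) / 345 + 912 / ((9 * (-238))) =-52202 / 123165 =-0.42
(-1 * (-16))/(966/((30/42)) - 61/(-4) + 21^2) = 320/36173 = 0.01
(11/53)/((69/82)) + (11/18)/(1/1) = 18821/21942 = 0.86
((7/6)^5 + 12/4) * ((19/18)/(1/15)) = 3812825/46656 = 81.72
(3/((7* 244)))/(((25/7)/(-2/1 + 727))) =87/244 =0.36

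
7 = 7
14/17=0.82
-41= -41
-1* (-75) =75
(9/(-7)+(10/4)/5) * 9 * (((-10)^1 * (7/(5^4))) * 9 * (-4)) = -3564/125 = -28.51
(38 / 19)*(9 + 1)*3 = 60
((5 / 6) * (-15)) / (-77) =25 / 154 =0.16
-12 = -12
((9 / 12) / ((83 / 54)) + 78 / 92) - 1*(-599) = 1146041 / 1909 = 600.34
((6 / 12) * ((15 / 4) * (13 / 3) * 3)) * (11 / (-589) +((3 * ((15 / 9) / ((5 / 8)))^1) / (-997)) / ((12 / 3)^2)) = -4391985 / 9395728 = -0.47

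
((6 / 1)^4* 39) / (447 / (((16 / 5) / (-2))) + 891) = 134784 / 1631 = 82.64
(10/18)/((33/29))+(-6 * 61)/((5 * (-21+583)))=149374/417285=0.36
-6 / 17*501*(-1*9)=27054 / 17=1591.41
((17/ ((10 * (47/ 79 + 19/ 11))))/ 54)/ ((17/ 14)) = 6083/ 544860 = 0.01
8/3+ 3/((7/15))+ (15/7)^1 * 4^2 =911/21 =43.38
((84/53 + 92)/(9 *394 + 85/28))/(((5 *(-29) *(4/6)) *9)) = -13888/458208903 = -0.00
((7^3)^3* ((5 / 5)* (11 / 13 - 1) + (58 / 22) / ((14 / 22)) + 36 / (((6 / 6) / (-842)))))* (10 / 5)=-31798976674458 / 13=-2446075128804.46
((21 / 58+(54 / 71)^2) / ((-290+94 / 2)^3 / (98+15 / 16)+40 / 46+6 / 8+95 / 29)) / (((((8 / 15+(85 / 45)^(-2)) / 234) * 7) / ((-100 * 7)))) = 2031229650613878000 / 10890106478886023971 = 0.19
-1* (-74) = 74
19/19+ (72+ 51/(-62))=4475/62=72.18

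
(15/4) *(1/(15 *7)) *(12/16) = 3/112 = 0.03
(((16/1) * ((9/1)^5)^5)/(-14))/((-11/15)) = 86147758523022310652429880/77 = 1118802058740549488992596.00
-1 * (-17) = 17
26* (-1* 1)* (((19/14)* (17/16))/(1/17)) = -71383/112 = -637.35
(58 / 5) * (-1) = -58 / 5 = -11.60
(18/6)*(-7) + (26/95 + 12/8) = -3653/190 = -19.23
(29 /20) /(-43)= -29 /860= -0.03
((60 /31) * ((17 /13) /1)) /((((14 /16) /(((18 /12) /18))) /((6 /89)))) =4080 /251069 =0.02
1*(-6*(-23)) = 138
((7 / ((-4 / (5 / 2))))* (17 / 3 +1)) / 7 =-25 / 6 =-4.17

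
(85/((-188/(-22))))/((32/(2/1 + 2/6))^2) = 45815/866304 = 0.05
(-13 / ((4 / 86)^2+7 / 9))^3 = -10124377236998037 / 2186370189739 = -4630.68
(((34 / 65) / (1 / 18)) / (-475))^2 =374544 / 953265625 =0.00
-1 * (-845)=845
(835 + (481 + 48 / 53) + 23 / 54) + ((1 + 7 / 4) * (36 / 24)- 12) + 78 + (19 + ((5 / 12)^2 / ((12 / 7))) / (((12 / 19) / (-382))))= 739194545 / 549504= 1345.20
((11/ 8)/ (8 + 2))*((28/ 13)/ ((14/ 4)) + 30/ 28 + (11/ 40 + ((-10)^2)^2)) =400478551/ 291200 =1375.27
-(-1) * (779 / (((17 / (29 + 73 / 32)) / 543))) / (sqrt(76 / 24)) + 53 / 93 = 53 / 93 + 22285263 * sqrt(114) / 544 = 437393.03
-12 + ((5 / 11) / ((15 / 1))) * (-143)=-49 / 3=-16.33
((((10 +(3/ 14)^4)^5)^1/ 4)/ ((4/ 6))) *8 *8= 2402531.26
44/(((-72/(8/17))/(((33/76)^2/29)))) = -1331/711892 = -0.00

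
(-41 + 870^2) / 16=756859 / 16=47303.69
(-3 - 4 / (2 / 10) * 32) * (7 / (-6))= 750.17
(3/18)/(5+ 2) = 1/42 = 0.02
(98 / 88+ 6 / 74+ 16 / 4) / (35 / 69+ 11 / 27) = 5251797 / 924704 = 5.68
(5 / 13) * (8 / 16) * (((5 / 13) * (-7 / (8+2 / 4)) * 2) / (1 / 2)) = -700 / 2873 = -0.24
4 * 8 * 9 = 288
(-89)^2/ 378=7921/ 378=20.96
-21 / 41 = -0.51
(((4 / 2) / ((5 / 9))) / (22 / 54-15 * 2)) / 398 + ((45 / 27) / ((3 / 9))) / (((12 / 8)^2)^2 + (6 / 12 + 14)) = 63524341 / 248836565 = 0.26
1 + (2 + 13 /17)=64 /17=3.76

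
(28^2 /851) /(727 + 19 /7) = 1372 /1086727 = 0.00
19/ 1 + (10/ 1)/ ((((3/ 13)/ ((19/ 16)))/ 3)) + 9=1459/ 8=182.38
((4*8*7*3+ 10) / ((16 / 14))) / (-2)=-2387 / 8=-298.38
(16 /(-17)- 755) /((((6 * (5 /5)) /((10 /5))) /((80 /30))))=-102808 /153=-671.95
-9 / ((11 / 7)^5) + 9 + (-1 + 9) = 2586604 / 161051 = 16.06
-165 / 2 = -82.50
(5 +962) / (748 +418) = 967 / 1166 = 0.83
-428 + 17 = -411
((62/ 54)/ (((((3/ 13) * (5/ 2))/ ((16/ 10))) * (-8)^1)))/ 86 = -403/ 87075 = -0.00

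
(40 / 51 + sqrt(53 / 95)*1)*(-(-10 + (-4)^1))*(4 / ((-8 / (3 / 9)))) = -280 / 153 -7*sqrt(5035) / 285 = -3.57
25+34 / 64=817 / 32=25.53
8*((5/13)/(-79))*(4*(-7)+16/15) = 3232/3081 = 1.05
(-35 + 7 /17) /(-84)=7 /17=0.41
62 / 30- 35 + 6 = -26.93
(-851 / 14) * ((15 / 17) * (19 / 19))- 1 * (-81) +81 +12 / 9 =109.70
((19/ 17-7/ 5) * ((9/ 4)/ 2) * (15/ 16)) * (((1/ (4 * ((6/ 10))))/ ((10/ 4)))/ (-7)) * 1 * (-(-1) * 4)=27/ 952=0.03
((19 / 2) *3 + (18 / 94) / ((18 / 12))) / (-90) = -299 / 940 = -0.32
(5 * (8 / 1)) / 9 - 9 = -41 / 9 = -4.56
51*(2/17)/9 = 2/3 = 0.67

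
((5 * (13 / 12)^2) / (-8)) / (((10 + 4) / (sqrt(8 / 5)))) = -169 * sqrt(10) / 8064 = -0.07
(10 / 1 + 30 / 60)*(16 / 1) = 168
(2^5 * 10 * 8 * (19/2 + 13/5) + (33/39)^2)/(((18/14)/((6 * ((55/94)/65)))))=403100005/309777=1301.26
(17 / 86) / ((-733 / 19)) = -0.01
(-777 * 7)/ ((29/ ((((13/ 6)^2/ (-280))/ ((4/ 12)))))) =43771/ 4640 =9.43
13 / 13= 1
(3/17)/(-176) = -3/2992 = -0.00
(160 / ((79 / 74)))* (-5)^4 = 7400000 / 79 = 93670.89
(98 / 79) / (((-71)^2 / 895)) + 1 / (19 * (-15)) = 24599111 / 113498115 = 0.22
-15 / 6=-5 / 2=-2.50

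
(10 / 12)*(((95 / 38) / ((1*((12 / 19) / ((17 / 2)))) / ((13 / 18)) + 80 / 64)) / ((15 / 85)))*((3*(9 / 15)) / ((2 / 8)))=1427660 / 22723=62.83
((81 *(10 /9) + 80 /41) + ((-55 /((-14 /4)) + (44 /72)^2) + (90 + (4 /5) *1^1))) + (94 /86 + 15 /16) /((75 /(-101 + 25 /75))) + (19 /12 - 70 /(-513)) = 751481750221 /3798559800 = 197.83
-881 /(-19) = 881 /19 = 46.37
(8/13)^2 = 64/169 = 0.38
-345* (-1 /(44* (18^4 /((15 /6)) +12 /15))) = 1725 /9238064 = 0.00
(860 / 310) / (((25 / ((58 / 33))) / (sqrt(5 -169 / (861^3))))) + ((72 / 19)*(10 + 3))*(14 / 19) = 19952*sqrt(171736498731) / 18959284575 + 13104 / 361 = 36.74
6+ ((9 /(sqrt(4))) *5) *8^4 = 92166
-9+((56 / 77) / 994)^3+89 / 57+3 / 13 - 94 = -12254046701264761 / 121078053279183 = -101.21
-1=-1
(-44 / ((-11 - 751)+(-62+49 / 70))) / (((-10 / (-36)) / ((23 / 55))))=3312 / 41165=0.08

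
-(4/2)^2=-4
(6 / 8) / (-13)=-3 / 52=-0.06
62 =62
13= 13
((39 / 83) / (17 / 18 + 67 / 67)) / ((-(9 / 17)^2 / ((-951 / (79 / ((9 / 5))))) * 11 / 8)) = 171499536 / 12622225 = 13.59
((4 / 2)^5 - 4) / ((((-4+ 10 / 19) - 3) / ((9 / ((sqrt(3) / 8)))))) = -4256*sqrt(3) / 41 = -179.80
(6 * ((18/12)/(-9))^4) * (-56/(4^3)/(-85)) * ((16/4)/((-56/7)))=-7/293760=-0.00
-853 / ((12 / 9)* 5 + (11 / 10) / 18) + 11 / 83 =-12730499 / 100513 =-126.66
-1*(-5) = 5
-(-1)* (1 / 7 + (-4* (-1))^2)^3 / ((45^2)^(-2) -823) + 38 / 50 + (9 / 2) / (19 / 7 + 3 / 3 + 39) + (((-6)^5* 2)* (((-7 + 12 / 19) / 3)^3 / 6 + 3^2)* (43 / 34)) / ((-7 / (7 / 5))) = 14694043537102347711197143 / 504469525183334271925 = 29127.71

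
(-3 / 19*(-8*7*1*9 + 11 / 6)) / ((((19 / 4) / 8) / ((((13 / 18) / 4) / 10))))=39169 / 16245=2.41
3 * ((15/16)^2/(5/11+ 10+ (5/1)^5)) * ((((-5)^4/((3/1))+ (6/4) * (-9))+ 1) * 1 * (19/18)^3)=443262875/2288590848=0.19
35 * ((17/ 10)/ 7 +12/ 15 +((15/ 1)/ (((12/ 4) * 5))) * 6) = 493/ 2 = 246.50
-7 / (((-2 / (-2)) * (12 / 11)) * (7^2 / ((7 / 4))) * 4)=-11 / 192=-0.06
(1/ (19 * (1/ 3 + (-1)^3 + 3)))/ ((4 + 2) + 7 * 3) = 1/ 1197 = 0.00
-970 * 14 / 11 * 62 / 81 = -841960 / 891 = -944.96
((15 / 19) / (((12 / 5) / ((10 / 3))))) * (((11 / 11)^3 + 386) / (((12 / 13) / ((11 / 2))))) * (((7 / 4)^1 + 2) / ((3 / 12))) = 37925.58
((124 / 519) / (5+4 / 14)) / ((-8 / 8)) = -868 / 19203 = -0.05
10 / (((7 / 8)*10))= 8 / 7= 1.14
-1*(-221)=221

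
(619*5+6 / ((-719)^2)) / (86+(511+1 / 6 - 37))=9599965806 / 1737505921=5.53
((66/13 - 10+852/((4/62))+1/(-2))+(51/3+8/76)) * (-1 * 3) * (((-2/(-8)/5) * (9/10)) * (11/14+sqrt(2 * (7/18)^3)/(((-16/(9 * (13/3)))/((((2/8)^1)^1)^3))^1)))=-387854379/276640+27424047 * sqrt(7)/3112960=-1378.71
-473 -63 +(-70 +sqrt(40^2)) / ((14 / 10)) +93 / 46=-178841 / 322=-555.41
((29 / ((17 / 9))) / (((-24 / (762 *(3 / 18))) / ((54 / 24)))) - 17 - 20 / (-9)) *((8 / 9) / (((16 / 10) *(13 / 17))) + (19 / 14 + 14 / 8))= -12148584439 / 16039296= -757.43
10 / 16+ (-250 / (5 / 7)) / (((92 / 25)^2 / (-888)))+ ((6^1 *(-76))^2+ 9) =977150885 / 4232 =230895.77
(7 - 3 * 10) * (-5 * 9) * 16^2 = 264960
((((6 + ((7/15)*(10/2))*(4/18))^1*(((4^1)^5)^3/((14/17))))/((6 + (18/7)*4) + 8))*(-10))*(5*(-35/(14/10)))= 11811160064000/27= 437450372740.74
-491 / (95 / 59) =-28969 / 95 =-304.94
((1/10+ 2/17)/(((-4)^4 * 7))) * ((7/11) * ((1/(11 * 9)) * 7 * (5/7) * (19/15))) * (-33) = -703/4308480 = -0.00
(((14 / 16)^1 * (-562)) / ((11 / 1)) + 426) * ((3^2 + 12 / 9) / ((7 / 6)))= 520087 / 154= 3377.19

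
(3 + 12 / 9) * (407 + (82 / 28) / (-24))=1777243 / 1008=1763.14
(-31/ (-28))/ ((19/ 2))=31/ 266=0.12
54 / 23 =2.35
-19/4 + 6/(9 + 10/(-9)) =-3.99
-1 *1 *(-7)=7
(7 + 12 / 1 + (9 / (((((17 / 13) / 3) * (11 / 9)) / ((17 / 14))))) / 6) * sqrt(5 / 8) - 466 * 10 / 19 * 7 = -32620 / 19 + 6905 * sqrt(10) / 1232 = -1699.12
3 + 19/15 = 64/15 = 4.27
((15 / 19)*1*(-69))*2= -2070 / 19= -108.95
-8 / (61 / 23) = -184 / 61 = -3.02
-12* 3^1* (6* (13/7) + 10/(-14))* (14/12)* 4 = -1752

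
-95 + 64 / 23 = -2121 / 23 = -92.22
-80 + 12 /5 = -388 /5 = -77.60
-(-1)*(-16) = -16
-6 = -6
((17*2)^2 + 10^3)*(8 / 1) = 17248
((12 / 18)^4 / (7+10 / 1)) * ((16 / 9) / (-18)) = -128 / 111537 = -0.00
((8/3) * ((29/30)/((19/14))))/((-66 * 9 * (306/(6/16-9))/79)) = 368851/51802740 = 0.01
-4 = -4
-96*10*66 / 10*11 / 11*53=-335808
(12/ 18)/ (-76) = -1/ 114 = -0.01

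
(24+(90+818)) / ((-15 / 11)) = -10252 / 15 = -683.47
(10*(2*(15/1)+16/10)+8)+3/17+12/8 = 11073/34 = 325.68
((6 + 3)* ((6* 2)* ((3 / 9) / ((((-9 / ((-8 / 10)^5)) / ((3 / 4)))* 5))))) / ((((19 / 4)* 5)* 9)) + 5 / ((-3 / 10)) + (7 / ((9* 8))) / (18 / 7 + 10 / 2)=-94328305513 / 5664375000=-16.65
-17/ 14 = -1.21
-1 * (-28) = 28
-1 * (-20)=20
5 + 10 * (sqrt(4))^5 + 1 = 326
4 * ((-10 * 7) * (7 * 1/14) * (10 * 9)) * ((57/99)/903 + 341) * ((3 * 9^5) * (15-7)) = -6089049786946.30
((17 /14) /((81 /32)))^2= 73984 /321489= 0.23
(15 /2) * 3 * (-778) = -17505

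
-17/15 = -1.13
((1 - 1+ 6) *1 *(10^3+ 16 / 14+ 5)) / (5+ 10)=14086 / 35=402.46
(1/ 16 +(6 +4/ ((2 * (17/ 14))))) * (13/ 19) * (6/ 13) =2.43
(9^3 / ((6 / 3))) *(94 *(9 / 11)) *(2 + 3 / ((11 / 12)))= 17885286 / 121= 147812.28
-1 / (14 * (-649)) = 1 / 9086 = 0.00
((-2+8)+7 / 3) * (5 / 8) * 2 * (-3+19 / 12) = -14.76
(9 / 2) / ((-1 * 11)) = -9 / 22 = -0.41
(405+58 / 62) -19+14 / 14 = 12026 / 31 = 387.94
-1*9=-9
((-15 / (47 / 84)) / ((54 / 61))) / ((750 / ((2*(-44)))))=37576 / 10575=3.55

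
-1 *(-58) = 58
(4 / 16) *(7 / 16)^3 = 343 / 16384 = 0.02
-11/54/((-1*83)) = 11/4482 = 0.00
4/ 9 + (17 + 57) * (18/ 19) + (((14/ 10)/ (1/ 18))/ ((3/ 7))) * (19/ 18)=113387/ 855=132.62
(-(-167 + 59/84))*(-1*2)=-13969/42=-332.60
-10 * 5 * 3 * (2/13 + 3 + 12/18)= -7450/13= -573.08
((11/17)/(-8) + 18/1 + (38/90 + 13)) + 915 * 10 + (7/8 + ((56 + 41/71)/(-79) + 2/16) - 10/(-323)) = 5988409445099/652214520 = 9181.66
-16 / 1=-16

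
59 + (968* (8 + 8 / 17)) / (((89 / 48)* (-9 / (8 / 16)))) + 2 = -279419 / 1513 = -184.68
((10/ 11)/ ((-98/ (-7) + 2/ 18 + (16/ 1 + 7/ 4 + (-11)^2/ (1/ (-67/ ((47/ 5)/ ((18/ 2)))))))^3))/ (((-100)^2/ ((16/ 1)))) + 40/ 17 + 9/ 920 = 2.36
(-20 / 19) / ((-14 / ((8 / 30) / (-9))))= -0.00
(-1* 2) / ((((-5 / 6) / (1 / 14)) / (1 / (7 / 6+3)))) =36 / 875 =0.04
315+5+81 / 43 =13841 / 43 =321.88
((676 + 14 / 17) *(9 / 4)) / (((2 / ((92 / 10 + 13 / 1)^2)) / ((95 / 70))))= 12120943923 / 23800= 509283.36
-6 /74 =-3 /37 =-0.08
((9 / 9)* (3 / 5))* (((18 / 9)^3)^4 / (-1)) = -12288 / 5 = -2457.60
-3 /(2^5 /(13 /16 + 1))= -0.17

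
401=401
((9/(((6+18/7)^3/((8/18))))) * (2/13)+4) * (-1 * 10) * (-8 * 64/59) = 179755904/517725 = 347.20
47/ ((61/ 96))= 4512/ 61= 73.97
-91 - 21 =-112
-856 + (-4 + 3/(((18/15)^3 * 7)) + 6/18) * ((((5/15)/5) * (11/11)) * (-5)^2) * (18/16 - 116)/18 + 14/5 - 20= -911014523/1088640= -836.84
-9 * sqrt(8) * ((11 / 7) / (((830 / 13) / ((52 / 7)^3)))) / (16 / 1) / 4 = -2827539 * sqrt(2) / 996415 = -4.01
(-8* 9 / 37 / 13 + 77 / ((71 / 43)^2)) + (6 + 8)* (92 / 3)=3327396031 / 7274163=457.43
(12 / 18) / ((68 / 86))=43 / 51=0.84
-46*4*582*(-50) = 5354400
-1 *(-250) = 250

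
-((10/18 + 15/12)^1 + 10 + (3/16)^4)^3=-337724839525268214089/205195258022068224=-1645.87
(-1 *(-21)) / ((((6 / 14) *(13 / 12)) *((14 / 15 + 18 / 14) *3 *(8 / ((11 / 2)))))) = 56595 / 12116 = 4.67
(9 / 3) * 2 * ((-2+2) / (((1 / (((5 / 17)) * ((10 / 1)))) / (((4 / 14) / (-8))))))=0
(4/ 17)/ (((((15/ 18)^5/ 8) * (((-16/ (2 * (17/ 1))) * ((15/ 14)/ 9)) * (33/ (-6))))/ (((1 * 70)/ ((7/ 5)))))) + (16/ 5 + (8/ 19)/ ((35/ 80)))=698793776/ 914375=764.23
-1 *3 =-3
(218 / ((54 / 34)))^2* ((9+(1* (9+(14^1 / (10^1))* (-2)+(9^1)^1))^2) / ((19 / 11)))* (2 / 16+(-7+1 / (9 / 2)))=-108568206611821 / 6232950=-17418430.54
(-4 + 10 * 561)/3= 5606/3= 1868.67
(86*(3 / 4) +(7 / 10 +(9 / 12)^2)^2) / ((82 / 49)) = 20727049 / 524800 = 39.50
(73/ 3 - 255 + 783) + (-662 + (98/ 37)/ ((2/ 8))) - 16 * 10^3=-1786997/ 111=-16099.07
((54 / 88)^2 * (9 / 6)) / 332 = 2187 / 1285504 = 0.00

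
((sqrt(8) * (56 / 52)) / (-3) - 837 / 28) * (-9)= 84 * sqrt(2) / 13+ 7533 / 28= 278.17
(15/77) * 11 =15/7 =2.14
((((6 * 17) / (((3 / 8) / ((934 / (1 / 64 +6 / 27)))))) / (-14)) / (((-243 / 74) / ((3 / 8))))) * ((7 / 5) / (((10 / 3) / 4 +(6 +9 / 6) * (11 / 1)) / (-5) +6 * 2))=-37599104 / 14385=-2613.77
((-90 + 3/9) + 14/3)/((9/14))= -1190/9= -132.22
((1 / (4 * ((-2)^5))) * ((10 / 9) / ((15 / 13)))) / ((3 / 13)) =-169 / 5184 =-0.03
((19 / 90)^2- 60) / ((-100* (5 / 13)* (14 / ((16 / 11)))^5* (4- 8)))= -5997056 / 1271159071875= -0.00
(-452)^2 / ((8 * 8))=12769 / 4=3192.25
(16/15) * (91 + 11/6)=99.02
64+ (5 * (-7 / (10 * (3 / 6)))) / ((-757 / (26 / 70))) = 242253 / 3785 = 64.00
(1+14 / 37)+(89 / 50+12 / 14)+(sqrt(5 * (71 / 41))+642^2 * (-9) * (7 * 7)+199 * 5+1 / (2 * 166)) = -390736619712659 / 2149700+sqrt(14555) / 41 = -181763322.04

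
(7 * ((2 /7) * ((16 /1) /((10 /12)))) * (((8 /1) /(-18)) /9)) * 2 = -512 /135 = -3.79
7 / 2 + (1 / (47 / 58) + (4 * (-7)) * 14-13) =-37625 / 94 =-400.27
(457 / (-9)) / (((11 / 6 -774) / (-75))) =-22850 / 4633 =-4.93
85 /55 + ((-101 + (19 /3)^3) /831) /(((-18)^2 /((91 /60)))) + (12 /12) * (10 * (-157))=-1568.45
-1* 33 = -33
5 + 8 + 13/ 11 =156/ 11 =14.18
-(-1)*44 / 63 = 44 / 63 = 0.70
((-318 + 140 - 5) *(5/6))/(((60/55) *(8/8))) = -3355/24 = -139.79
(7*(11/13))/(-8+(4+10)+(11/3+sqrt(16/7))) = 46893/74659 - 2772*sqrt(7)/74659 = 0.53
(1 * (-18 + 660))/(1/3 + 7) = 963/11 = 87.55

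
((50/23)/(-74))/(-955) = 5/162541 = 0.00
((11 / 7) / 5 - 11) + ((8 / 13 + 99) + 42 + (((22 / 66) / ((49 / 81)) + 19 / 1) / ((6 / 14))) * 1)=34427 / 195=176.55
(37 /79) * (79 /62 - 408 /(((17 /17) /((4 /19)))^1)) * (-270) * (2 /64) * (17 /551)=8464581945 /820434592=10.32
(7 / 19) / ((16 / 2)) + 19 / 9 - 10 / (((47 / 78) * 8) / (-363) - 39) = 95975659 / 39766392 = 2.41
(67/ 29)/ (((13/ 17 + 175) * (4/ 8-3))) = -1139/ 216630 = -0.01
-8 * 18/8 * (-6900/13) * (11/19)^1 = 1366200/247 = 5531.17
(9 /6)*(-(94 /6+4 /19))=-905 /38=-23.82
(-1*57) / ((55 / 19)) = -1083 / 55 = -19.69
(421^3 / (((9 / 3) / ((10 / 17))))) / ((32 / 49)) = 18281522945 / 816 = 22403827.14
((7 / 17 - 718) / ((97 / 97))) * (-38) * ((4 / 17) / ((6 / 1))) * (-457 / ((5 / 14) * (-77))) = 17770.61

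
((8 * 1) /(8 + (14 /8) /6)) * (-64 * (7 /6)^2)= -50176 /597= -84.05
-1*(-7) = 7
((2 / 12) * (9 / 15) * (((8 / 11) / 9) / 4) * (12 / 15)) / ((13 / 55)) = 4 / 585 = 0.01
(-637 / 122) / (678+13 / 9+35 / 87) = -166257 / 21647680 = -0.01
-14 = -14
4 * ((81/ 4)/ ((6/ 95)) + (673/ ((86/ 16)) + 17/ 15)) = 2306353/ 1290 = 1787.87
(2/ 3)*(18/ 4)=3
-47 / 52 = -0.90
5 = 5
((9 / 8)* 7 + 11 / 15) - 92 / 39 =9749 / 1560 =6.25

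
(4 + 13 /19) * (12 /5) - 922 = -86522 /95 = -910.76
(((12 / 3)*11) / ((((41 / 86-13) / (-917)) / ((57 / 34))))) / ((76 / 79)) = 34265539 / 6103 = 5614.54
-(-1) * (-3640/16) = -455/2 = -227.50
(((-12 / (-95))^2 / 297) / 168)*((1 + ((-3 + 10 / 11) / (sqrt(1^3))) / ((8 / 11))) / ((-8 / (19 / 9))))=1 / 6320160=0.00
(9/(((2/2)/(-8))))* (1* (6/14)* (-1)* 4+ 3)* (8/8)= -648/7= -92.57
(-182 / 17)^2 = 33124 / 289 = 114.62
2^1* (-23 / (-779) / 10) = 23 / 3895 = 0.01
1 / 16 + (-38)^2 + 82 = 24417 / 16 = 1526.06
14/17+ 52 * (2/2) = 898/17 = 52.82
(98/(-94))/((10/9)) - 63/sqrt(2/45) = -189 * sqrt(10)/2 - 441/470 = -299.77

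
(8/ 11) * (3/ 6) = 4/ 11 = 0.36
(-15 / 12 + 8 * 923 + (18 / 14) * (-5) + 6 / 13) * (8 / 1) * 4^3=343699072 / 91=3776912.88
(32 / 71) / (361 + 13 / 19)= 0.00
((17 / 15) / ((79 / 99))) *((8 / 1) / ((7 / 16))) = 71808 / 2765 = 25.97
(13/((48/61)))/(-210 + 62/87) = -22997/291328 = -0.08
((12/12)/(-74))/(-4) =1/296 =0.00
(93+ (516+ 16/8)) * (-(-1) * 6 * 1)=3666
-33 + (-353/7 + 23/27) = -15607/189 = -82.58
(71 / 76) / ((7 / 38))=5.07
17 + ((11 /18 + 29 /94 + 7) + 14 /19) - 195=-1361014 /8037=-169.34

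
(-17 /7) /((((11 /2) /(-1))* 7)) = 34 /539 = 0.06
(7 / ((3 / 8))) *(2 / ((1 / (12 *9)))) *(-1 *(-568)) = 2290176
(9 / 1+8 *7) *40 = 2600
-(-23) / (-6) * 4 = -46 / 3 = -15.33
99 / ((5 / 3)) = 297 / 5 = 59.40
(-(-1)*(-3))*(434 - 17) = -1251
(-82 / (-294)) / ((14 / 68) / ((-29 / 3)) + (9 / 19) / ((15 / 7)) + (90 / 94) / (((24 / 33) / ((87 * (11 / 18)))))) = 1444016720 / 363412747467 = 0.00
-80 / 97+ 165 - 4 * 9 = 12433 / 97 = 128.18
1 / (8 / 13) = 13 / 8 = 1.62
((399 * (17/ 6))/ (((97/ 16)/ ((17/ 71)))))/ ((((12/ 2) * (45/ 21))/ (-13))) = -13991068/ 309915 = -45.14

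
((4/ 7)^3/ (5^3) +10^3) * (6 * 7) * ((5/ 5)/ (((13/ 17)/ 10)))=8746513056/ 15925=549231.59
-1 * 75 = -75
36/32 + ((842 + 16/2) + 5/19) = 129411/152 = 851.39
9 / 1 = 9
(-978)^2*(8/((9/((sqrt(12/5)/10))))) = 850208*sqrt(15)/25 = 131713.66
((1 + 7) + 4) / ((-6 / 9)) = -18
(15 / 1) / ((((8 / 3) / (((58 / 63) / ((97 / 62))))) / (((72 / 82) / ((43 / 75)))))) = 6068250 / 1197077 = 5.07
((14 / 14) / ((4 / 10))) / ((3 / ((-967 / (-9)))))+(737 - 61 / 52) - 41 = 1101247 / 1404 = 784.36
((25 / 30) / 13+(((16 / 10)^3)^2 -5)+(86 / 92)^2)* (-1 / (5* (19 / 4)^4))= -1049303973184 / 210050980546875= -0.00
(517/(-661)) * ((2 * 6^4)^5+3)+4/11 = -665362337556420638801/7271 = -91509054814526287.83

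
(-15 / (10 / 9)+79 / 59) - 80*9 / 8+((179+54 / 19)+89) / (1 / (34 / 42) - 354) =-102.93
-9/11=-0.82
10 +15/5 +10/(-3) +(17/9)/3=278/27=10.30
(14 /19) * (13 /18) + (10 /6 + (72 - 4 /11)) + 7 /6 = 282157 /3762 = 75.00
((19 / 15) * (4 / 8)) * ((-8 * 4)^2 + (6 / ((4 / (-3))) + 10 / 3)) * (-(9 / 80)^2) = -1049427 / 128000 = -8.20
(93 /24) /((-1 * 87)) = -31 /696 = -0.04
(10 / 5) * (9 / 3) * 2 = 12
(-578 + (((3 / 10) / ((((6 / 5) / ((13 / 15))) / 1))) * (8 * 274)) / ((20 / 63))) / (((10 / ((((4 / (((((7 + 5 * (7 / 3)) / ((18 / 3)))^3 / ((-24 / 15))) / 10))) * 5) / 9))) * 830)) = -1859031 / 14234500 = -0.13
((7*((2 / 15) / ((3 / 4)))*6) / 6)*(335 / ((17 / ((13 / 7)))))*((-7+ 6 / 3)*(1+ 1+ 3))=-174200 / 153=-1138.56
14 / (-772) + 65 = 25083 / 386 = 64.98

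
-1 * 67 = -67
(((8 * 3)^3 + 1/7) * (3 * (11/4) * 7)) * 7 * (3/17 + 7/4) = 2928326709/272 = 10765907.02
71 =71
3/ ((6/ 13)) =6.50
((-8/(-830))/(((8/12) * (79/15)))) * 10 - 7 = -45719/6557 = -6.97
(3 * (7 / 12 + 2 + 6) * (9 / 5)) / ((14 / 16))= 1854 / 35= 52.97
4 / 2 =2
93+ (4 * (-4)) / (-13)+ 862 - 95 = 11196 / 13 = 861.23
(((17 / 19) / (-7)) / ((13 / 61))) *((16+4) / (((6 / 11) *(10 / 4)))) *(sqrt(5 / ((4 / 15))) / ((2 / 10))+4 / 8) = -570350 *sqrt(3) / 5187-22814 / 5187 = -194.85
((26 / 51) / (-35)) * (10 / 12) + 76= 81383 / 1071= 75.99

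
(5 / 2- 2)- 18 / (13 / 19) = -671 / 26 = -25.81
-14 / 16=-7 / 8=-0.88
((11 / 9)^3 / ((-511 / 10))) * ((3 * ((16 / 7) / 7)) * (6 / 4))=-106480 / 2028159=-0.05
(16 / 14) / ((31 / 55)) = 2.03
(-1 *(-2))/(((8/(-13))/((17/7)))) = -221/28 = -7.89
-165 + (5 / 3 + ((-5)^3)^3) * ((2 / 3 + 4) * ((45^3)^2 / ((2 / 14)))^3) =-1790011484554415175385082473754882812665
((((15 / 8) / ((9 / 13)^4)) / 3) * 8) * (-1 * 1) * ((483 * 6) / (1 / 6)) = -91966420 / 243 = -378462.63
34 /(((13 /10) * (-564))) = -85 /1833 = -0.05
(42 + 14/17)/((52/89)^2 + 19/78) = 449786064/6143987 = 73.21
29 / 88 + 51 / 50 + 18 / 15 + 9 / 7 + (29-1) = 490263 / 15400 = 31.84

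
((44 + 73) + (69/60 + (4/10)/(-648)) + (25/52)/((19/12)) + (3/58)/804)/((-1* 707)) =-184187927519/1099345436280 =-0.17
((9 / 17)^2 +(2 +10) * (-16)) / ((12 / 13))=-240097 / 1156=-207.70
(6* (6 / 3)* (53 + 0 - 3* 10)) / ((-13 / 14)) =-3864 / 13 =-297.23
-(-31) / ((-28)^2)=0.04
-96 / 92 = -1.04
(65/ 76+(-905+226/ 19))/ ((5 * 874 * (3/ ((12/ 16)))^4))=-3569/ 4474880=-0.00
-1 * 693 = -693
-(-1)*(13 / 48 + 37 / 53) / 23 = 2465 / 58512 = 0.04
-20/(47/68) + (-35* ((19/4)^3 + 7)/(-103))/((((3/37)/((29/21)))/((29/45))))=9960305473/25095744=396.89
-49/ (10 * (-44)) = 0.11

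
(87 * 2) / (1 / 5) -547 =323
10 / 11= 0.91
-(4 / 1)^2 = -16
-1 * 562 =-562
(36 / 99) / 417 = 4 / 4587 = 0.00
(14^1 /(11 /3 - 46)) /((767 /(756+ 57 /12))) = -63903 /194818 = -0.33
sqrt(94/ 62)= sqrt(1457)/ 31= 1.23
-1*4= -4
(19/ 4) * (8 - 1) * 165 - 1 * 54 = 5432.25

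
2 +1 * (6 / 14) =17 / 7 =2.43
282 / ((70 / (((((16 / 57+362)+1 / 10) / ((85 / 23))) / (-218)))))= -223288117 / 123224500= -1.81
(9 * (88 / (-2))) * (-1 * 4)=1584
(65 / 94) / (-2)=-65 / 188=-0.35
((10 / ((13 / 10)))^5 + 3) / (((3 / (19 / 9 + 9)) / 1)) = 1000111387900 / 10024911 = 99762.62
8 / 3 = 2.67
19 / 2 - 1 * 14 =-9 / 2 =-4.50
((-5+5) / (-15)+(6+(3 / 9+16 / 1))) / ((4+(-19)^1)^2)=0.10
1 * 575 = 575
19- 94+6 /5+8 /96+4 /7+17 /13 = -392233 /5460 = -71.84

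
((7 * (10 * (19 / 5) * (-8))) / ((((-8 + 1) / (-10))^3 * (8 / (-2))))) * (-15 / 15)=-76000 / 49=-1551.02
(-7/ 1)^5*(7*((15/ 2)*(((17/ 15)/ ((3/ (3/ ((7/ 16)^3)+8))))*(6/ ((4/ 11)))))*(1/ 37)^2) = -241041878/ 1369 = -176071.50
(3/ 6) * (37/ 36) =37/ 72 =0.51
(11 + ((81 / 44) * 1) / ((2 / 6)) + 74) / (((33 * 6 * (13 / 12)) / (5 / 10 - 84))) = -665161 / 18876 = -35.24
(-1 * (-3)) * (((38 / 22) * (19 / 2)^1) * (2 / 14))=1083 / 154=7.03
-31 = -31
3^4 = 81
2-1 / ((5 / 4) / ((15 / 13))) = 14 / 13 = 1.08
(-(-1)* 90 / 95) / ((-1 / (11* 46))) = -9108 / 19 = -479.37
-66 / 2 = -33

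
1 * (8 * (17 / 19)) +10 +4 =402 / 19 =21.16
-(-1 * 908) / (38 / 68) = 30872 / 19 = 1624.84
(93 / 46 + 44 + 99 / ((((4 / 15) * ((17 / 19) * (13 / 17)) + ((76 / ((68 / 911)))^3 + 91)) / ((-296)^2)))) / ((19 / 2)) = 782346671308659613 / 161466442549116013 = 4.85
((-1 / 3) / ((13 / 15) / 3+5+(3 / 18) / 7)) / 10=-21 / 3347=-0.01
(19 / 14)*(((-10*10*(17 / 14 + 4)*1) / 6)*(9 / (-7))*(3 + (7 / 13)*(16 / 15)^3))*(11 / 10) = 2445651329 / 4013100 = 609.42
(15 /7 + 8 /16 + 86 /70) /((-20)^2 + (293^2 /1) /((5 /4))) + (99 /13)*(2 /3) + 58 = 63.08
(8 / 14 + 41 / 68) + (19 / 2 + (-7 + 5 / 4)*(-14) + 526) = 293775 / 476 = 617.17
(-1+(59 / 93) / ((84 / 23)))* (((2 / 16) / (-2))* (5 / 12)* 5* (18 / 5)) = 32275 / 83328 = 0.39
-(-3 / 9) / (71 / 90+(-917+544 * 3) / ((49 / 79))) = 1470 / 5087129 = 0.00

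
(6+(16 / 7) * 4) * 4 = 424 / 7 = 60.57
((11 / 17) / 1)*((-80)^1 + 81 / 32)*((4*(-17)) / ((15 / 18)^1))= 81807 / 20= 4090.35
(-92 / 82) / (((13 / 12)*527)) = -552 / 280891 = -0.00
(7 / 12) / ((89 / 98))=343 / 534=0.64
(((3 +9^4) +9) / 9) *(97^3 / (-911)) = -1999666543 / 2733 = -731674.55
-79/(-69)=79/69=1.14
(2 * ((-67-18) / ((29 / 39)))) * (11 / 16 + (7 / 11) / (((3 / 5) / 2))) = -1638715 / 2552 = -642.13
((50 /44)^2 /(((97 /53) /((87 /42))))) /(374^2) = 960625 /91936578272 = 0.00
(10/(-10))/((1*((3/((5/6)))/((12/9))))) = -10/27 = -0.37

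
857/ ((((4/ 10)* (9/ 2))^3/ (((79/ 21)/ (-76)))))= -7.27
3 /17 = 0.18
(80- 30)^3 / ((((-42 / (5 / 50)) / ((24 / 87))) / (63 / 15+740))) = -61100.16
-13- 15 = -28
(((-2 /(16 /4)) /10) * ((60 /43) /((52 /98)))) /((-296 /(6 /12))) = 147 /661856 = 0.00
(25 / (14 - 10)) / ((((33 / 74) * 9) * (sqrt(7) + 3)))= 925 / 396 - 925 * sqrt(7) / 1188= 0.28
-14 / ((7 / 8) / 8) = -128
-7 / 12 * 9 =-21 / 4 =-5.25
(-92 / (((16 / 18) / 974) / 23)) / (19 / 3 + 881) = -6955821 / 2662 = -2613.01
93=93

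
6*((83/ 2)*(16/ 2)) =1992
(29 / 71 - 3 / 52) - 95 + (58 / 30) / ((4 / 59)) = -1831211 / 27690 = -66.13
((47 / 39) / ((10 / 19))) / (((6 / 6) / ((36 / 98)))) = 0.84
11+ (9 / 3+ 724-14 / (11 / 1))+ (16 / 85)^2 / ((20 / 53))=736.82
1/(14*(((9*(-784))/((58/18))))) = -29/889056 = -0.00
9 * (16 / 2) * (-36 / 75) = -34.56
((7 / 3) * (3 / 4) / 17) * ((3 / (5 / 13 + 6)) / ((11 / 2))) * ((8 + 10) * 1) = 2457 / 15521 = 0.16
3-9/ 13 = 30/ 13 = 2.31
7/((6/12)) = 14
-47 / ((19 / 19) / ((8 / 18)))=-188 / 9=-20.89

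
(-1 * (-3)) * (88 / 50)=132 / 25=5.28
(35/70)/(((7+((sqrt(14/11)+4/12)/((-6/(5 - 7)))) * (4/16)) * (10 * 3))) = 8349/3519865 - 9 * sqrt(154)/3519865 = 0.00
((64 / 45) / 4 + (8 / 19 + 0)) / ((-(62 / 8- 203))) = 2656 / 667755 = 0.00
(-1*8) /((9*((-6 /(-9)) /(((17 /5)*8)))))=-544 /15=-36.27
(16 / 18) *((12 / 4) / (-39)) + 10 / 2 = 577 / 117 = 4.93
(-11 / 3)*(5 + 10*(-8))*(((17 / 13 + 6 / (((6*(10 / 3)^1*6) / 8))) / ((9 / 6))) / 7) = 4070 / 91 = 44.73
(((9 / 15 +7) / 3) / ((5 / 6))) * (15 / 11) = 228 / 55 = 4.15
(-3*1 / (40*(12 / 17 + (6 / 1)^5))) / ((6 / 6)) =-17 / 1762720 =-0.00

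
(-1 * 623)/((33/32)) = -19936/33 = -604.12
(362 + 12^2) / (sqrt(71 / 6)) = 506 * sqrt(426) / 71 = 147.09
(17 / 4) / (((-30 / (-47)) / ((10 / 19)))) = 799 / 228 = 3.50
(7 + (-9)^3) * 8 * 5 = -28880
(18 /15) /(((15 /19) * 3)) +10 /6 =2.17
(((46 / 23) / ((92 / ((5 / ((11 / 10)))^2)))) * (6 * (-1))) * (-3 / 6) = 3750 / 2783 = 1.35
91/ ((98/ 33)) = 429/ 14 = 30.64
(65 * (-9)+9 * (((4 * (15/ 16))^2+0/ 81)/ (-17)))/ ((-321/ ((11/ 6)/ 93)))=196955/ 5413344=0.04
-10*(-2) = 20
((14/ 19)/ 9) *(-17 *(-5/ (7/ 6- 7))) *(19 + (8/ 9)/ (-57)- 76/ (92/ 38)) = 9954452/ 672543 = 14.80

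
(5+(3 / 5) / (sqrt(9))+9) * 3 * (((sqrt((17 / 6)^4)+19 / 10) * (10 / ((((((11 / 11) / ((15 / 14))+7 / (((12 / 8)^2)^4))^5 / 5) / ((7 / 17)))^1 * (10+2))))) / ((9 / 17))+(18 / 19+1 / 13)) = 79477055679203296622940365763 / 137065490763194527779365120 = 579.85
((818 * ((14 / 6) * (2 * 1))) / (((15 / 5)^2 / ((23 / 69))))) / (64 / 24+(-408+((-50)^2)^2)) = 2863 / 126554292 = 0.00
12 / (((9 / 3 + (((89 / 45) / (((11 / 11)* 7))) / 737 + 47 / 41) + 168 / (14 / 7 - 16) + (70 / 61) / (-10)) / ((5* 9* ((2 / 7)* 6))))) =-268743954600 / 2313197203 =-116.18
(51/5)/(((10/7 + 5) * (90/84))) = 1666/1125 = 1.48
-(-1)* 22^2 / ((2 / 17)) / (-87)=-4114 / 87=-47.29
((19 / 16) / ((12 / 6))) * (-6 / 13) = -57 / 208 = -0.27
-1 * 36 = -36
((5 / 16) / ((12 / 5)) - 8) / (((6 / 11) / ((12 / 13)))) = -16621 / 1248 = -13.32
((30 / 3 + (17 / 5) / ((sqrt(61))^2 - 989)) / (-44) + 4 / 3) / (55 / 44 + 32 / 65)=8807383 / 13872672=0.63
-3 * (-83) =249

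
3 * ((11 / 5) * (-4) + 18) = 138 / 5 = 27.60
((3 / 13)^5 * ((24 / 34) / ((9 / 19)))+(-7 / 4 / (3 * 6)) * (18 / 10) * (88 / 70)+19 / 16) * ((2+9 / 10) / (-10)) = -70910772363 / 252479240000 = -0.28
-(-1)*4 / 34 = 2 / 17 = 0.12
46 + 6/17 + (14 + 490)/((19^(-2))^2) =1116591116/17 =65681830.35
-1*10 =-10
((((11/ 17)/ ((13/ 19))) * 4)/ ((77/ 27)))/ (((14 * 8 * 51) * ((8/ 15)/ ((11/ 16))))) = 28215/ 94255616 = 0.00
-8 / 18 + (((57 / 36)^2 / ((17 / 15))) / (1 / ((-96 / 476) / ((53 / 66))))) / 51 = -7469587 / 16404507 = -0.46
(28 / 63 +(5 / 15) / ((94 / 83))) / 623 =625 / 527058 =0.00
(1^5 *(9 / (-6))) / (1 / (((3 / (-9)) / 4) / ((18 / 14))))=7 / 72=0.10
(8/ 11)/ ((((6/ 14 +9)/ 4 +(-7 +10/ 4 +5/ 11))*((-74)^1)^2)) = -7/ 88985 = -0.00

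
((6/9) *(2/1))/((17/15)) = 20/17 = 1.18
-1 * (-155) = 155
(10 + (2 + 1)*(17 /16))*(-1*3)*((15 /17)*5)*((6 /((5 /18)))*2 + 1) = -123435 /16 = -7714.69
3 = 3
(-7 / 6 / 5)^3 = -343 / 27000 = -0.01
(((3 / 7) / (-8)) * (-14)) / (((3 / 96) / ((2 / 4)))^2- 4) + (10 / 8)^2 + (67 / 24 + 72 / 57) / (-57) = 23109731 / 17726544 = 1.30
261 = 261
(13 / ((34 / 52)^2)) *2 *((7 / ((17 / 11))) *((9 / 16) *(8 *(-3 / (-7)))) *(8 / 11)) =1898208 / 4913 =386.36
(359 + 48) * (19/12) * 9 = 23199/4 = 5799.75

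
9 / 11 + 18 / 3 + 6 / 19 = 1491 / 209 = 7.13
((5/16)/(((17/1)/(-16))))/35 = -1/119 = -0.01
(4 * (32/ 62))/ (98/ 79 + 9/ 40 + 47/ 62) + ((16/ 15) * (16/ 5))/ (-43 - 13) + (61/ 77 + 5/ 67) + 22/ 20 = 159253476269/ 56186926950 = 2.83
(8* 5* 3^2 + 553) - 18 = 895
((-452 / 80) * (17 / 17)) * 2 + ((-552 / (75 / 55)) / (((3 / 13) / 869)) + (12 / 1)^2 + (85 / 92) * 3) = -1524206.39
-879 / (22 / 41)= -36039 / 22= -1638.14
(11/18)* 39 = 143/6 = 23.83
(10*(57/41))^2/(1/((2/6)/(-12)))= -9025/1681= -5.37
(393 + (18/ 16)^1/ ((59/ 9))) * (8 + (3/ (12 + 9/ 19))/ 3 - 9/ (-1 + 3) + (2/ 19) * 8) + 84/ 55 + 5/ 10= 135659200871/ 77931920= 1740.74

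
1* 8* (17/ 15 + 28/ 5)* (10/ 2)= 808/ 3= 269.33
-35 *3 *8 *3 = -2520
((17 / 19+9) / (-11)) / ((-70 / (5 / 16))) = 0.00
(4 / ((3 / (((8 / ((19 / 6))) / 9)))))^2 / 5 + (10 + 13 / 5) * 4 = 7372828 / 146205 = 50.43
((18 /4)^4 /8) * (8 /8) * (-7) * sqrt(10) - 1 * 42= -45927 * sqrt(10) /128 - 42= -1176.64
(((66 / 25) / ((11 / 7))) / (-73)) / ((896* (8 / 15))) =-0.00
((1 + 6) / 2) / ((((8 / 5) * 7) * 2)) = 5 / 32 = 0.16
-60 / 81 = -20 / 27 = -0.74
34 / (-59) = -34 / 59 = -0.58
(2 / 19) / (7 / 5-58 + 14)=-10 / 4047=-0.00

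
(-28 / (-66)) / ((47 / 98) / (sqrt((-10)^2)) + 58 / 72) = 5145 / 10351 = 0.50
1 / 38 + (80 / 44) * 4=3051 / 418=7.30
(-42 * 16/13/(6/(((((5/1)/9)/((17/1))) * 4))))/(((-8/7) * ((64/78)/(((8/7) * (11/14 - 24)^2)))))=528125/714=739.67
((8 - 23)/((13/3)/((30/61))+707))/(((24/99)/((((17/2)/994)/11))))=-0.00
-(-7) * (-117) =-819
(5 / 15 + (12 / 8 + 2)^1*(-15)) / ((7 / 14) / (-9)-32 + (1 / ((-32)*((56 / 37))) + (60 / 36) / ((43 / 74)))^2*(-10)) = 464619323392 / 1007693310271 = 0.46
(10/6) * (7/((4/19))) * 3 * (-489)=-325185/4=-81296.25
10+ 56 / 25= 306 / 25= 12.24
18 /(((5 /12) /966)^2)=2418740352 /25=96749614.08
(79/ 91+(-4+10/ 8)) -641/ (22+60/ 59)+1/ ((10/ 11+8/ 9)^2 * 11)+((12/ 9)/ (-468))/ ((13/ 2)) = -1457920680667/ 49082904234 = -29.70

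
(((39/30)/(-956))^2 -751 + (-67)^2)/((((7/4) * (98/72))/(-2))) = -3074663492721/979625150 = -3138.61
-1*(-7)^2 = -49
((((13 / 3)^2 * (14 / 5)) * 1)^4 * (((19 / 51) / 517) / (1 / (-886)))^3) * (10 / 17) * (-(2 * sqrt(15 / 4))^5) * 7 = 2092902348716741603805161216 * sqrt(15) / 1135869953626455795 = 7136183077.95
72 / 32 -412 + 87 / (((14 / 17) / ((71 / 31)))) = -145645 / 868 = -167.79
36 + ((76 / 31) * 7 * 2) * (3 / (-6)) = 584 / 31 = 18.84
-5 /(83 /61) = -305 /83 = -3.67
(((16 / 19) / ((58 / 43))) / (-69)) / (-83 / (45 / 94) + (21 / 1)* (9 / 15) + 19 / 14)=14448 / 254562551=0.00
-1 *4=-4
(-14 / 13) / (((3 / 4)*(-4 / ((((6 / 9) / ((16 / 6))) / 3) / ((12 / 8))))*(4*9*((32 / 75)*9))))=175 / 1213056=0.00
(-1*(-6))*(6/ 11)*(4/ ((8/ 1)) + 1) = 54/ 11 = 4.91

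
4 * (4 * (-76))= -1216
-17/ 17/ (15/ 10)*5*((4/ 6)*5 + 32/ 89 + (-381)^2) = -387589730/ 801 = -483882.31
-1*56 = -56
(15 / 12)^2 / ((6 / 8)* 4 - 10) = -25 / 112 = -0.22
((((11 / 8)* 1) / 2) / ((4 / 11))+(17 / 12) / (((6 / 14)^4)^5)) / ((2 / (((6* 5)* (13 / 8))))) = 1410727350412458119275 / 1785233613312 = 790220024.93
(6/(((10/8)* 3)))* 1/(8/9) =9/5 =1.80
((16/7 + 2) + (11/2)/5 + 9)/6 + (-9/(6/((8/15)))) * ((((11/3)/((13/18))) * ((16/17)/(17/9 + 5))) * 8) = -5874419/2877420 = -2.04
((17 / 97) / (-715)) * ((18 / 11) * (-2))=612 / 762905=0.00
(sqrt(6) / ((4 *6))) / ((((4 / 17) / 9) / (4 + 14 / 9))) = 425 *sqrt(6) / 48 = 21.69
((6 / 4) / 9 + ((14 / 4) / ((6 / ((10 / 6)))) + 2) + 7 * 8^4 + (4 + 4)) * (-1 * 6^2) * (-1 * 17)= 17554081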